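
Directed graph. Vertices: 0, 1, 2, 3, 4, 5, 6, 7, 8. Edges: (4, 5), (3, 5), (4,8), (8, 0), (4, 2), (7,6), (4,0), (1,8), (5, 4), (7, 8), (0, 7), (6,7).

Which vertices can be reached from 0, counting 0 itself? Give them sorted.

0, 6, 7, 8

Start at 0.
Its neighbours: 7.
Then their neighbours: 6, 8.
Nothing further is reachable.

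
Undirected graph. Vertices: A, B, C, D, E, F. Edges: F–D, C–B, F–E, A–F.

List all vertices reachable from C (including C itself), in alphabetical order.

B, C

Start at C.
Its neighbours: B.
Nothing further is reachable.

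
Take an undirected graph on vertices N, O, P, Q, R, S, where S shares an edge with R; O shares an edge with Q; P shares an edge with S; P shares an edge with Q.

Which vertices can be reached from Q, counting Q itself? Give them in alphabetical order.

O, P, Q, R, S

Start at Q.
Its neighbours: O, P.
Then their neighbours: S.
Then next layer: R.
Nothing further is reachable.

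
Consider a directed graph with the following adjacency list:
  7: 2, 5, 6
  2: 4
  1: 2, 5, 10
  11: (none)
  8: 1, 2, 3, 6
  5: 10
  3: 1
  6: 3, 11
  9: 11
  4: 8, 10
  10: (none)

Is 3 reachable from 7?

Yes

Explore from 7.
Distance 1: reach 2, 5, 6.
Distance 2: reach 3, 4, 10, 11.
Found 3.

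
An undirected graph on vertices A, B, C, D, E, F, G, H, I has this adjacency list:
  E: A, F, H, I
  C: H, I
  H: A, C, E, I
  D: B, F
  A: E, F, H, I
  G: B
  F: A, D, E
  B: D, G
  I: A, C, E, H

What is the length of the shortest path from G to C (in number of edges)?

6

Distance 0: G.
Distance 1: B.
Distance 2: D.
Distance 3: F.
Distance 4: A, E.
Distance 5: H, I.
Distance 6: C — contains C.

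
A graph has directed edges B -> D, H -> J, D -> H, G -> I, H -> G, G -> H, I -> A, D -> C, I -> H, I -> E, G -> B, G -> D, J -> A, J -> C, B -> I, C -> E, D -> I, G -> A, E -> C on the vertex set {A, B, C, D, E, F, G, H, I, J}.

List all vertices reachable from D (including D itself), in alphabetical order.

Start at D.
Its neighbours: C, H, I.
Then their neighbours: A, E, G, J.
Then next layer: B.
Nothing further is reachable.

A, B, C, D, E, G, H, I, J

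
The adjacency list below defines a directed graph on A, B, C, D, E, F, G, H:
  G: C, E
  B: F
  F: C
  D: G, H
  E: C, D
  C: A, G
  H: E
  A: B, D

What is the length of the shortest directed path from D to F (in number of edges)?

5

Distance 0: D.
Distance 1: G, H.
Distance 2: C, E.
Distance 3: A.
Distance 4: B.
Distance 5: F — contains F.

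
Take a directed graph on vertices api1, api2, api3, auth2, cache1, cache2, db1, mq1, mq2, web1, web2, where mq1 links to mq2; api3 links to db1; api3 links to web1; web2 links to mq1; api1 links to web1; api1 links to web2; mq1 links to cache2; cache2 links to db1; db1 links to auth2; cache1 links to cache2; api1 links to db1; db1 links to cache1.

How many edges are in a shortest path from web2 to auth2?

Distance 0: web2.
Distance 1: mq1.
Distance 2: cache2, mq2.
Distance 3: db1.
Distance 4: auth2, cache1 — contains auth2.

4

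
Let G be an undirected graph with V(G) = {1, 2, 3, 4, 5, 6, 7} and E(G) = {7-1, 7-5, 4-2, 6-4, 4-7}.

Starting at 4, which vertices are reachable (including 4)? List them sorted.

1, 2, 4, 5, 6, 7

Start at 4.
Its neighbours: 2, 6, 7.
Then their neighbours: 1, 5.
Nothing further is reachable.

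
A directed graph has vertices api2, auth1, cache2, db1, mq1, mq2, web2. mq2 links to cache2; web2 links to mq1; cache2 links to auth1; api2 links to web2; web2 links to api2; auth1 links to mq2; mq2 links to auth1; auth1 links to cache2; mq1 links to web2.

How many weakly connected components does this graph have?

3

From api2: component {api2, mq1, web2}.
From auth1: component {auth1, cache2, mq2}.
From db1: component {db1}.
That's 3 components.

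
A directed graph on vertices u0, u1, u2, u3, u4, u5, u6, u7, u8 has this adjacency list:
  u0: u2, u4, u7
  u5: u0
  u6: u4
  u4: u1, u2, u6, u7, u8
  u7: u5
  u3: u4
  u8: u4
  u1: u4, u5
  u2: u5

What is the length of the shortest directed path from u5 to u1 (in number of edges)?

Distance 0: u5.
Distance 1: u0.
Distance 2: u2, u4, u7.
Distance 3: u1, u6, u8 — contains u1.

3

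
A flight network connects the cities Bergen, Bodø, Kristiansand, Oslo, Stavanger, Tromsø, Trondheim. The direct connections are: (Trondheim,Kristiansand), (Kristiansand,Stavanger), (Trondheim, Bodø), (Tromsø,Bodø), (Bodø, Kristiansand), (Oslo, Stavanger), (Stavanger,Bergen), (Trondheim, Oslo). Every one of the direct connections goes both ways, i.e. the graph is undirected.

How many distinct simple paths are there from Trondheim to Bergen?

Trondheim–Bodø–Kristiansand–Stavanger–Bergen
Trondheim–Kristiansand–Stavanger–Bergen
Trondheim–Oslo–Stavanger–Bergen

3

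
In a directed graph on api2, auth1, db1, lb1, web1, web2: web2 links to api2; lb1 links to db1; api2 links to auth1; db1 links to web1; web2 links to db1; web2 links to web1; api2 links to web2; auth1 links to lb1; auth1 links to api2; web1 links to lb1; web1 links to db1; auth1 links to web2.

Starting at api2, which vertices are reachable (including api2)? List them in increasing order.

api2, auth1, db1, lb1, web1, web2

Start at api2.
Its neighbours: auth1, web2.
Then their neighbours: db1, lb1, web1.
Every vertex is now reached.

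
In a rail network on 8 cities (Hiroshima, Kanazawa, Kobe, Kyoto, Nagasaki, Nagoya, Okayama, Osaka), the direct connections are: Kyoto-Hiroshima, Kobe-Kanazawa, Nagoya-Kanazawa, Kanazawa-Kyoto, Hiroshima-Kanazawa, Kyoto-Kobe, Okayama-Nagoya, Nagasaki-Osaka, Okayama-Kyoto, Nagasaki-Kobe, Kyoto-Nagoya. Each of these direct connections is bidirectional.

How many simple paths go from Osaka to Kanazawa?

Osaka–Nagasaki–Kobe–Kanazawa
Osaka–Nagasaki–Kobe–Kyoto–Hiroshima–Kanazawa
Osaka–Nagasaki–Kobe–Kyoto–Kanazawa
Osaka–Nagasaki–Kobe–Kyoto–Nagoya–Kanazawa
Osaka–Nagasaki–Kobe–Kyoto–Okayama–Nagoya–Kanazawa

5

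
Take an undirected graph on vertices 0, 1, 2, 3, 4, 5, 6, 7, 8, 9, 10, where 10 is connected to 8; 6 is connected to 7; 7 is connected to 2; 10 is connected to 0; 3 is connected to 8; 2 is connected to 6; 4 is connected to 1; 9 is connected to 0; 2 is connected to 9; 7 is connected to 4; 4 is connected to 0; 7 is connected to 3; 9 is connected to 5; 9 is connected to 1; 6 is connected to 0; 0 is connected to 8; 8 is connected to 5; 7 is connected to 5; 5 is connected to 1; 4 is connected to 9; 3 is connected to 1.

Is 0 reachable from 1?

Explore from 1.
Distance 1: reach 3, 4, 5, 9.
Distance 2: reach 0, 2, 7, 8.
Found 0.

Yes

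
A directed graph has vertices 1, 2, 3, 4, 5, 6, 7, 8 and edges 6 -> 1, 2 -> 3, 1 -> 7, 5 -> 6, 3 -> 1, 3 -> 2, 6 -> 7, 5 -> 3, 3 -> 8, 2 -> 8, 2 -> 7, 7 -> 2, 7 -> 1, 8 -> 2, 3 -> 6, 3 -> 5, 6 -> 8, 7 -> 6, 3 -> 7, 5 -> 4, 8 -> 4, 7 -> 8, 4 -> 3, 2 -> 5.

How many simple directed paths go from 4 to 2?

4→3→1→7→2
4→3→1→7→6→8→2
4→3→1→7→8→2
4→3→2
4→3→5→6→1→7→2
4→3→5→6→1→7→8→2
4→3→5→6→7→2
4→3→5→6→7→8→2
... and 10 more.

18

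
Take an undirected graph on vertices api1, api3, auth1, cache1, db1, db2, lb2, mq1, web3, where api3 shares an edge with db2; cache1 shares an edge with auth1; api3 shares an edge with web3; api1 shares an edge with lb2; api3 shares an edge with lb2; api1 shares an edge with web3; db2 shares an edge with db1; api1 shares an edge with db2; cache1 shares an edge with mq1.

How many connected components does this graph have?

From api1: component {api1, api3, db1, db2, lb2, web3}.
From auth1: component {auth1, cache1, mq1}.
That's 2 components.

2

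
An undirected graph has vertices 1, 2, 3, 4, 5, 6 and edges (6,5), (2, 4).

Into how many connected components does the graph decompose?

4

From 1: component {1}.
From 2: component {2, 4}.
From 3: component {3}.
From 5: component {5, 6}.
That's 4 components.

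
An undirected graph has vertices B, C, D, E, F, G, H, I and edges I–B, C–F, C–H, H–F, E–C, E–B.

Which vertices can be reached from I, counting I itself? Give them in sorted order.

Start at I.
Its neighbours: B.
Then their neighbours: E.
Then next layer: C.
Then next layer: F, H.
Nothing further is reachable.

B, C, E, F, H, I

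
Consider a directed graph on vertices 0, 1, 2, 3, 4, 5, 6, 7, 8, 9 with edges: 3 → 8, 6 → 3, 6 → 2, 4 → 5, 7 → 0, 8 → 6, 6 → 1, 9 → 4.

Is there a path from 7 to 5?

No

Explore from 7.
Distance 1: reach 0.
The search from 7 is exhausted; no directed path reaches 5.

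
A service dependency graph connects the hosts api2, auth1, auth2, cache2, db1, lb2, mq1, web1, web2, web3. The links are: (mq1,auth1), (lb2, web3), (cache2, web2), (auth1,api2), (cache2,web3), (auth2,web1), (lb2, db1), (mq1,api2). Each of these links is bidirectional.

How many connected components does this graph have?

From api2: component {api2, auth1, mq1}.
From auth2: component {auth2, web1}.
From cache2: component {cache2, db1, lb2, web2, web3}.
That's 3 components.

3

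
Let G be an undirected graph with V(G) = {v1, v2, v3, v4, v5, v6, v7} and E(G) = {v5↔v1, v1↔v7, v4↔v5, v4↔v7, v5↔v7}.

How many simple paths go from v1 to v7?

3

v1–v5–v4–v7
v1–v5–v7
v1–v7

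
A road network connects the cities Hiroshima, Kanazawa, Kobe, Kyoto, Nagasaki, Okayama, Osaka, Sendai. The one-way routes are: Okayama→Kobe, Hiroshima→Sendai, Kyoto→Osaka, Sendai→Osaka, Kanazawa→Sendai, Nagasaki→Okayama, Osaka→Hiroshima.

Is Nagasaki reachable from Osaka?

No

Explore from Osaka.
Distance 1: reach Hiroshima.
Distance 2: reach Sendai.
The search from Osaka is exhausted; no directed path reaches Nagasaki.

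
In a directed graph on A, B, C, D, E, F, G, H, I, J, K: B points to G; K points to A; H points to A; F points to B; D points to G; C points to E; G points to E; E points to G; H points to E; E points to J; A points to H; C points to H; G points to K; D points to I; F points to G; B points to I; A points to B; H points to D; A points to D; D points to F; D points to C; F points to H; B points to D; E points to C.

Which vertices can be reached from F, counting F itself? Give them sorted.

Start at F.
Its neighbours: B, G, H.
Then their neighbours: A, D, E, I, K.
Then next layer: C, J.
Every vertex is now reached.

A, B, C, D, E, F, G, H, I, J, K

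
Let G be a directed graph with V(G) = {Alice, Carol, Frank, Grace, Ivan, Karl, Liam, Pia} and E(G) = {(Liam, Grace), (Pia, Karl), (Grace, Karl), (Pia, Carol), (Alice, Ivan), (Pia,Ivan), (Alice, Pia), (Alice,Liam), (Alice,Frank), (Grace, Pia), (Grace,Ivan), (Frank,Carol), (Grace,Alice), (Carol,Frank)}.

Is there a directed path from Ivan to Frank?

No

Ivan has no outgoing edges, so nothing is reachable from it.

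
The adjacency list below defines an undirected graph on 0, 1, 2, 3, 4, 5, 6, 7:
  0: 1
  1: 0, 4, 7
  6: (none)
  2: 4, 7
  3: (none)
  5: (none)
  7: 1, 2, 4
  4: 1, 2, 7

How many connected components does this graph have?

4

From 0: component {0, 1, 2, 4, 7}.
From 3: component {3}.
From 5: component {5}.
From 6: component {6}.
That's 4 components.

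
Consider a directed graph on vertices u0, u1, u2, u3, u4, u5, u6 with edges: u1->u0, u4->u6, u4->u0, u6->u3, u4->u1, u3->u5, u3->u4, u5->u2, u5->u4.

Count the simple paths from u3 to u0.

u3→u4→u0
u3→u4→u1→u0
u3→u5→u4→u0
u3→u5→u4→u1→u0

4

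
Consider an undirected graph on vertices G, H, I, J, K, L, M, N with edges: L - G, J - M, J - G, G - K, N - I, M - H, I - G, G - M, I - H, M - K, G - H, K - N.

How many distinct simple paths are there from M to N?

M–G–H–I–N
M–G–I–N
M–G–K–N
M–H–G–I–N
M–H–G–K–N
M–H–I–G–K–N
M–H–I–N
M–J–G–H–I–N
M–J–G–I–N
M–J–G–K–N
M–K–G–H–I–N
M–K–G–I–N
M–K–N

13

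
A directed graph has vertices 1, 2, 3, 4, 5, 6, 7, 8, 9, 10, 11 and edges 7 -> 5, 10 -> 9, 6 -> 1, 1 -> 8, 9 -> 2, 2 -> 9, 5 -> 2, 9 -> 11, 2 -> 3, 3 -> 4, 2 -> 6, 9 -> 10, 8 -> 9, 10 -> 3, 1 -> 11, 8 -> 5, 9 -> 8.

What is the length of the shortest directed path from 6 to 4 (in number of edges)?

Distance 0: 6.
Distance 1: 1.
Distance 2: 8, 11.
Distance 3: 5, 9.
Distance 4: 2, 10.
Distance 5: 3.
Distance 6: 4 — contains 4.

6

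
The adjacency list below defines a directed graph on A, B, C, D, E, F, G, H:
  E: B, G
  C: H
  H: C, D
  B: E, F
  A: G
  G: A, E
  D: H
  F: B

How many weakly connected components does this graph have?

2

From A: component {A, B, E, F, G}.
From C: component {C, D, H}.
That's 2 components.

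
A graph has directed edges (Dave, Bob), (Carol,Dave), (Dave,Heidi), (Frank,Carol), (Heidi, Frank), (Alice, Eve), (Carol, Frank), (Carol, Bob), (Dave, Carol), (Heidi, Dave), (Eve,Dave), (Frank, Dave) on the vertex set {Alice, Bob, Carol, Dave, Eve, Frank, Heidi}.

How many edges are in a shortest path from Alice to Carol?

Distance 0: Alice.
Distance 1: Eve.
Distance 2: Dave.
Distance 3: Bob, Carol, Heidi — contains Carol.

3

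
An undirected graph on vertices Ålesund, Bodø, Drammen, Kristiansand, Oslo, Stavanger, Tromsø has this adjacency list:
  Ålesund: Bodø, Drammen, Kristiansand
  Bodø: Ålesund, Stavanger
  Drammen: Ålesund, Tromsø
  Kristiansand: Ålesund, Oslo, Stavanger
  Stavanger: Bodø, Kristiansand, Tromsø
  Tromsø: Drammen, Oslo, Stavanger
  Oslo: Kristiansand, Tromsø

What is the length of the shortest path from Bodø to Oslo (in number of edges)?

3

Distance 0: Bodø.
Distance 1: Ålesund, Stavanger.
Distance 2: Drammen, Kristiansand, Tromsø.
Distance 3: Oslo — contains Oslo.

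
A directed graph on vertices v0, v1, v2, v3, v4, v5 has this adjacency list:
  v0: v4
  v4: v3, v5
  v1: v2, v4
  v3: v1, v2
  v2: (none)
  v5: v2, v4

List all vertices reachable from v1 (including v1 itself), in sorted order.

Start at v1.
Its neighbours: v2, v4.
Then their neighbours: v3, v5.
Nothing further is reachable.

v1, v2, v3, v4, v5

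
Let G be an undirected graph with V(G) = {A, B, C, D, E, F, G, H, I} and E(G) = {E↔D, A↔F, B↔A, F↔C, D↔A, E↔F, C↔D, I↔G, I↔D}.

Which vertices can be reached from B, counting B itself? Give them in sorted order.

Start at B.
Its neighbours: A.
Then their neighbours: D, F.
Then next layer: C, E, I.
Then next layer: G.
Nothing further is reachable.

A, B, C, D, E, F, G, I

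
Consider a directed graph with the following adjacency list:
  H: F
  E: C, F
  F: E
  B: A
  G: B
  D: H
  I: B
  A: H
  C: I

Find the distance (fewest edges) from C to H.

Distance 0: C.
Distance 1: I.
Distance 2: B.
Distance 3: A.
Distance 4: H — contains H.

4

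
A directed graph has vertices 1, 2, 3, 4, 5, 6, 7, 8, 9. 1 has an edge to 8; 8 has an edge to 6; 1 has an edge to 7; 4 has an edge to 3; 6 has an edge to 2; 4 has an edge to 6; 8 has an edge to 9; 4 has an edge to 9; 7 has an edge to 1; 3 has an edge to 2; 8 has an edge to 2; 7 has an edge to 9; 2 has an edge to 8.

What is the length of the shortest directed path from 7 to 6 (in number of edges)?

3

Distance 0: 7.
Distance 1: 1, 9.
Distance 2: 8.
Distance 3: 2, 6 — contains 6.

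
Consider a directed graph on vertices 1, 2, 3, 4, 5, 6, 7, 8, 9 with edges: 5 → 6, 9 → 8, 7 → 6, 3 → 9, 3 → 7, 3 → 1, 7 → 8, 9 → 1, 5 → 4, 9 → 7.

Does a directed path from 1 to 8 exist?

No

1 has no outgoing edges, so nothing is reachable from it.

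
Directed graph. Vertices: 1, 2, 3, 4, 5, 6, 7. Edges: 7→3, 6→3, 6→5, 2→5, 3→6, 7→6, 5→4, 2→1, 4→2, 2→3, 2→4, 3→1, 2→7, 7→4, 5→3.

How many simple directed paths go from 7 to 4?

3

7→3→6→5→4
7→4
7→6→5→4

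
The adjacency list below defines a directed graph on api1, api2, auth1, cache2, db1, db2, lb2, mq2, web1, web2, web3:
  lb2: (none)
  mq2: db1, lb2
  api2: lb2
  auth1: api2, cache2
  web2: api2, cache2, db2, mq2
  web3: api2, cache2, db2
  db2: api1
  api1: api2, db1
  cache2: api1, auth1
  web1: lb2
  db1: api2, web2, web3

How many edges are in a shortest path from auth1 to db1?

Distance 0: auth1.
Distance 1: api2, cache2.
Distance 2: api1, lb2.
Distance 3: db1 — contains db1.

3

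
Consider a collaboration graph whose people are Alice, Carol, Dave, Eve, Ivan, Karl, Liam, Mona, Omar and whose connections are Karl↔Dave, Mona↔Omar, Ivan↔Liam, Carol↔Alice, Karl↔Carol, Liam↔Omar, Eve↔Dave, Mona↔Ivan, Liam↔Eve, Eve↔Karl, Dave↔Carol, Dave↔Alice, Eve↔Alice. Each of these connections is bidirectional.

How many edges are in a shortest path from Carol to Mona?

Distance 0: Carol.
Distance 1: Alice, Dave, Karl.
Distance 2: Eve.
Distance 3: Liam.
Distance 4: Ivan, Omar.
Distance 5: Mona — contains Mona.

5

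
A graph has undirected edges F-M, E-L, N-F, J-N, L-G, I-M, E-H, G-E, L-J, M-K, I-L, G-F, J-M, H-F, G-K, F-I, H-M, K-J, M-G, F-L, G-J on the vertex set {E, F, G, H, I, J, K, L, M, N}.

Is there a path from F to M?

Yes

Explore from F.
Distance 1: reach G, H, I, L, M, N.
Found M.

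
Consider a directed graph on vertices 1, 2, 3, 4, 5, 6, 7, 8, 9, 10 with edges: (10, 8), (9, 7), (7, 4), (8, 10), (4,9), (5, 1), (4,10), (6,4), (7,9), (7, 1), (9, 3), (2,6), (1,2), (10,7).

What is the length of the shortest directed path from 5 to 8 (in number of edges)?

Distance 0: 5.
Distance 1: 1.
Distance 2: 2.
Distance 3: 6.
Distance 4: 4.
Distance 5: 9, 10.
Distance 6: 3, 7, 8 — contains 8.

6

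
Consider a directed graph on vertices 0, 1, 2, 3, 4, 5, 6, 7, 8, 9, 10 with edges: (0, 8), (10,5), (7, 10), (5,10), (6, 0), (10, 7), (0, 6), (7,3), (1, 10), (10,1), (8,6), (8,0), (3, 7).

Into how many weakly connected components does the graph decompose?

5

From 0: component {0, 6, 8}.
From 1: component {1, 3, 5, 7, 10}.
From 2: component {2}.
From 4: component {4}.
From 9: component {9}.
That's 5 components.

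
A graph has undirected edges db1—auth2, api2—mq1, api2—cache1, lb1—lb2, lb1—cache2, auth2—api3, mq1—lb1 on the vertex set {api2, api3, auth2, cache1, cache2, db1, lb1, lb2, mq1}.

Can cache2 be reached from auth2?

Explore from auth2.
Distance 1: reach api3, db1.
The search is exhausted without reaching cache2; it lies in a different component.

No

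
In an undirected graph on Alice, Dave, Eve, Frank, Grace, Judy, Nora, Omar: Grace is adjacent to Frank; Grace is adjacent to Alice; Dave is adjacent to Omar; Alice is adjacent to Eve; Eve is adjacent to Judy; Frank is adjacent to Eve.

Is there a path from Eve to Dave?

No

Explore from Eve.
Distance 1: reach Alice, Frank, Judy.
Distance 2: reach Grace.
The search is exhausted without reaching Dave; it lies in a different component.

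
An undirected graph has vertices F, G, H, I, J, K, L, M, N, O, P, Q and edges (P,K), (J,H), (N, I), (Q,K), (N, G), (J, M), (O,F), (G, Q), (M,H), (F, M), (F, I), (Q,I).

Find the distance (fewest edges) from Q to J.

Distance 0: Q.
Distance 1: G, I, K.
Distance 2: F, N, P.
Distance 3: M, O.
Distance 4: H, J — contains J.

4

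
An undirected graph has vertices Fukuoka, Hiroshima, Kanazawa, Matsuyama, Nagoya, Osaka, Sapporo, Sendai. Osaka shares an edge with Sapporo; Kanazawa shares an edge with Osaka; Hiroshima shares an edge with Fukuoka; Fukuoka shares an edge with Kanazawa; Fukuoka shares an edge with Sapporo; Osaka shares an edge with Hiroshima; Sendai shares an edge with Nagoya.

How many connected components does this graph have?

3

From Fukuoka: component {Fukuoka, Hiroshima, Kanazawa, Osaka, Sapporo}.
From Matsuyama: component {Matsuyama}.
From Nagoya: component {Nagoya, Sendai}.
That's 3 components.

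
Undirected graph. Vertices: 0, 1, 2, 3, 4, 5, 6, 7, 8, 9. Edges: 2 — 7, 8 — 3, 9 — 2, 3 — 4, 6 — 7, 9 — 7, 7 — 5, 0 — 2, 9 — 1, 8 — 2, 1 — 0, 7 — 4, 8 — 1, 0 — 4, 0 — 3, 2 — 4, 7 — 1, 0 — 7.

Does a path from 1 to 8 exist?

Explore from 1.
Distance 1: reach 0, 7, 8, 9.
Found 8.

Yes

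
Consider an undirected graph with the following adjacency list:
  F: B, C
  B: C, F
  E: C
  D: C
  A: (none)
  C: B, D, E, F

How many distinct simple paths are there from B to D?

2

B–C–D
B–F–C–D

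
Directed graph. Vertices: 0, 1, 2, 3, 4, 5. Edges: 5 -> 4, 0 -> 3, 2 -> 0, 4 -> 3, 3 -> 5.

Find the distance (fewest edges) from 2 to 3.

Distance 0: 2.
Distance 1: 0.
Distance 2: 3 — contains 3.

2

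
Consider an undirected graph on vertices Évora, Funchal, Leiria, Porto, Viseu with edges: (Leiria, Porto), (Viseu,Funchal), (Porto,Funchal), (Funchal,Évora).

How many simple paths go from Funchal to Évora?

Funchal–Évora

1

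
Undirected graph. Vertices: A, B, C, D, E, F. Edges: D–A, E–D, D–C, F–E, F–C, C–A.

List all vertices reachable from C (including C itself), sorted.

Start at C.
Its neighbours: A, D, F.
Then their neighbours: E.
Nothing further is reachable.

A, C, D, E, F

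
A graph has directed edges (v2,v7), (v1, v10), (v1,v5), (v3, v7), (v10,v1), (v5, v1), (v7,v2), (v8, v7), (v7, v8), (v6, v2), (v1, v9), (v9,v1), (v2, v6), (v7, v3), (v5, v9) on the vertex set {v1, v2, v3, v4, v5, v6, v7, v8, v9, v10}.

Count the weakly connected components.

3

From v1: component {v1, v5, v9, v10}.
From v2: component {v2, v3, v6, v7, v8}.
From v4: component {v4}.
That's 3 components.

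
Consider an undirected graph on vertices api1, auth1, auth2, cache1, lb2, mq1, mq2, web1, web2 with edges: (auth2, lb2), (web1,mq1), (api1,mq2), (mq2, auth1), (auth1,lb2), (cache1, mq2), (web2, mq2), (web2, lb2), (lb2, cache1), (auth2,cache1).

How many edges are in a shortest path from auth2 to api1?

Distance 0: auth2.
Distance 1: cache1, lb2.
Distance 2: auth1, mq2, web2.
Distance 3: api1 — contains api1.

3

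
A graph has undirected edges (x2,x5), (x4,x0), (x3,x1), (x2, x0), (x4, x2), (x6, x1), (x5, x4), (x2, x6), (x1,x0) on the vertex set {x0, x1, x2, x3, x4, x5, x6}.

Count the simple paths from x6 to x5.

7

x6–x1–x0–x2–x4–x5
x6–x1–x0–x2–x5
x6–x1–x0–x4–x2–x5
x6–x1–x0–x4–x5
x6–x2–x0–x4–x5
x6–x2–x4–x5
x6–x2–x5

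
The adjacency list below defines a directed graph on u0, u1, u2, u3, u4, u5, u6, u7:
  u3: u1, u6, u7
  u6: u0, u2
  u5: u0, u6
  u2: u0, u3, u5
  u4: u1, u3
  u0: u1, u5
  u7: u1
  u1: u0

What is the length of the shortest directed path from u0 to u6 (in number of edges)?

Distance 0: u0.
Distance 1: u1, u5.
Distance 2: u6 — contains u6.

2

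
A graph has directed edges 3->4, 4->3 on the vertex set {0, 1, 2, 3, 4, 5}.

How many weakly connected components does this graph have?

From 0: component {0}.
From 1: component {1}.
From 2: component {2}.
From 3: component {3, 4}.
From 5: component {5}.
That's 5 components.

5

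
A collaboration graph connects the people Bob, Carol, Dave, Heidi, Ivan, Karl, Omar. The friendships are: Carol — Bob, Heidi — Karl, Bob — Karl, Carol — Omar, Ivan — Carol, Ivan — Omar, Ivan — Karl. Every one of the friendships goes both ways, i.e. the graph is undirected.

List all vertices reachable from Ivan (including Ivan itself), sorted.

Start at Ivan.
Its neighbours: Carol, Karl, Omar.
Then their neighbours: Bob, Heidi.
Nothing further is reachable.

Bob, Carol, Heidi, Ivan, Karl, Omar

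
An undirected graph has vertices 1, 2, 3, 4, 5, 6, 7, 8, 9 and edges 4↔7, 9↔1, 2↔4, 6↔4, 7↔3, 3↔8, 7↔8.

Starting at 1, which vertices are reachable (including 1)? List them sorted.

Start at 1.
Its neighbours: 9.
Nothing further is reachable.

1, 9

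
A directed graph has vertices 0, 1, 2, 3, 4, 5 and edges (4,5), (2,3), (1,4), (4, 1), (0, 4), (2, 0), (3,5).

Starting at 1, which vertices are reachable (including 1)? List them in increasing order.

Start at 1.
Its neighbours: 4.
Then their neighbours: 5.
Nothing further is reachable.

1, 4, 5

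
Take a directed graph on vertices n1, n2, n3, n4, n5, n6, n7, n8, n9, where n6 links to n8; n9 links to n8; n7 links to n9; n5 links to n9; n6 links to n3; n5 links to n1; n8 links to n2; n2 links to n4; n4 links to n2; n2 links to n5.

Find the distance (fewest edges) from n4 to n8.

Distance 0: n4.
Distance 1: n2.
Distance 2: n5.
Distance 3: n1, n9.
Distance 4: n8 — contains n8.

4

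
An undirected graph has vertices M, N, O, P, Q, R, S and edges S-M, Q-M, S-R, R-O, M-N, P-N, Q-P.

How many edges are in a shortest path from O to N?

4

Distance 0: O.
Distance 1: R.
Distance 2: S.
Distance 3: M.
Distance 4: N, Q — contains N.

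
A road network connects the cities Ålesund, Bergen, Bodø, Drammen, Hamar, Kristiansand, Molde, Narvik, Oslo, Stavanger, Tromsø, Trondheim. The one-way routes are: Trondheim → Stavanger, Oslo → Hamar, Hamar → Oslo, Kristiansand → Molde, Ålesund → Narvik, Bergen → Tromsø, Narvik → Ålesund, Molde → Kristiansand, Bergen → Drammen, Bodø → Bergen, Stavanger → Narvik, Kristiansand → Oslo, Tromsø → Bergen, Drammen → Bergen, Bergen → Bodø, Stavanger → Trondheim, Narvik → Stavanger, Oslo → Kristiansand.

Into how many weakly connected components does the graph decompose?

From Ålesund: component {Ålesund, Narvik, Stavanger, Trondheim}.
From Bergen: component {Bergen, Bodø, Drammen, Tromsø}.
From Hamar: component {Hamar, Kristiansand, Molde, Oslo}.
That's 3 components.

3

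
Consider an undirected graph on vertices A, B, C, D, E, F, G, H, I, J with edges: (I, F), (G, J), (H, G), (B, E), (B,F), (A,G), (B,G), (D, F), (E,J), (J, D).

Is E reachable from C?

No

C has no edges, so nothing is reachable from it.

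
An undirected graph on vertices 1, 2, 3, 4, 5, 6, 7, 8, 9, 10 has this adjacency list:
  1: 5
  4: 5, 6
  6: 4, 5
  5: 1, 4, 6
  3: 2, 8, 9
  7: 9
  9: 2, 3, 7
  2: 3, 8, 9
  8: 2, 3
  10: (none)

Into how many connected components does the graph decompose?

From 1: component {1, 4, 5, 6}.
From 2: component {2, 3, 7, 8, 9}.
From 10: component {10}.
That's 3 components.

3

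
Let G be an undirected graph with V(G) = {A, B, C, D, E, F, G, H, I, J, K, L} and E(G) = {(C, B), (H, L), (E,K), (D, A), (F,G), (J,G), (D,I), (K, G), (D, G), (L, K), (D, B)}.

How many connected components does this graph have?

1

From A: component {A, B, C, D, E, F, G, H, I, J, K, L}.
That's 1 component.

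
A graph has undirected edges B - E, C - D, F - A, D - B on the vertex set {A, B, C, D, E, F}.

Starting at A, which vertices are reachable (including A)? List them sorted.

A, F

Start at A.
Its neighbours: F.
Nothing further is reachable.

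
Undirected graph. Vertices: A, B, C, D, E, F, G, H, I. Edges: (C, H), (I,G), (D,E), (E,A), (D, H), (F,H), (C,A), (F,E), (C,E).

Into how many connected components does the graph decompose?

From A: component {A, C, D, E, F, H}.
From B: component {B}.
From G: component {G, I}.
That's 3 components.

3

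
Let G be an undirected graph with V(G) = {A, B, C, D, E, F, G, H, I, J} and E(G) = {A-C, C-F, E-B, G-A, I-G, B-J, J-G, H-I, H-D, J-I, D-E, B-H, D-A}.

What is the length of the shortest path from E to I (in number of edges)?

3

Distance 0: E.
Distance 1: B, D.
Distance 2: A, H, J.
Distance 3: C, G, I — contains I.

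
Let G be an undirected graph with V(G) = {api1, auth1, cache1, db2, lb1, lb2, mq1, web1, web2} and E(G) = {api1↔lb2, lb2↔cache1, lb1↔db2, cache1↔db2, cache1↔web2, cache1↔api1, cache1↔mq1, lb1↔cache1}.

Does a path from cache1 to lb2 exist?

Yes

Explore from cache1.
Distance 1: reach api1, db2, lb1, lb2, mq1, web2.
Found lb2.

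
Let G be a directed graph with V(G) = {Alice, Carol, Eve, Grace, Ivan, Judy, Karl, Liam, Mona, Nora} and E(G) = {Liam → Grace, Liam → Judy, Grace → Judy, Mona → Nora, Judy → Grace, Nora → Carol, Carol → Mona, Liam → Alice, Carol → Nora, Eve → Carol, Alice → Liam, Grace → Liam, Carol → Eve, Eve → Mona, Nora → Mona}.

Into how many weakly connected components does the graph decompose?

4

From Alice: component {Alice, Grace, Judy, Liam}.
From Carol: component {Carol, Eve, Mona, Nora}.
From Ivan: component {Ivan}.
From Karl: component {Karl}.
That's 4 components.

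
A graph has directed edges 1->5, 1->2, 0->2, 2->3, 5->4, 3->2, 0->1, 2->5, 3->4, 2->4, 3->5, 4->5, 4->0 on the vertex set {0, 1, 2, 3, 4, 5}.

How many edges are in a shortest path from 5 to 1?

3

Distance 0: 5.
Distance 1: 4.
Distance 2: 0.
Distance 3: 1, 2 — contains 1.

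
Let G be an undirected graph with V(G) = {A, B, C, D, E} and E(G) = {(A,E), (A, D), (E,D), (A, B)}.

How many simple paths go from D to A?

D–A
D–E–A

2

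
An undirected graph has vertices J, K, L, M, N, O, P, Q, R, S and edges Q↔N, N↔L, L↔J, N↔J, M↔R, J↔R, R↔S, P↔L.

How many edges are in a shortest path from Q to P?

3

Distance 0: Q.
Distance 1: N.
Distance 2: J, L.
Distance 3: P, R — contains P.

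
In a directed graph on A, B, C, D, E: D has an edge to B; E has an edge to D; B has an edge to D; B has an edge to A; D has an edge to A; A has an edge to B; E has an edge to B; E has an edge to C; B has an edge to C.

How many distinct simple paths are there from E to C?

4

E→B→C
E→C
E→D→A→B→C
E→D→B→C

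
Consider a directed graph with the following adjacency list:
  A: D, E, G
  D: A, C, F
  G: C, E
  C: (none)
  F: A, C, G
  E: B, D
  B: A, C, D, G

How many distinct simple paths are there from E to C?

16

E→B→A→D→C
E→B→A→D→F→C
E→B→A→D→F→G→C
E→B→A→G→C
E→B→C
E→B→D→A→G→C
E→B→D→C
E→B→D→F→A→G→C
... and 8 more.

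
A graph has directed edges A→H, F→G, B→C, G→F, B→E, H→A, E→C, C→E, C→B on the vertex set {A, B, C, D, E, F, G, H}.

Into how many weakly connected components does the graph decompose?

4

From A: component {A, H}.
From B: component {B, C, E}.
From D: component {D}.
From F: component {F, G}.
That's 4 components.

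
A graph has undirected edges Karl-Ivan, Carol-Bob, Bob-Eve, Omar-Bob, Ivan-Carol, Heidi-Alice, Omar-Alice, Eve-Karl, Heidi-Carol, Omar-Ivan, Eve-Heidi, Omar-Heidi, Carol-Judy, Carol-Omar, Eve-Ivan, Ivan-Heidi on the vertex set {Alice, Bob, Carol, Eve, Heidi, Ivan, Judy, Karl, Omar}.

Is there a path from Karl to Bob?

Explore from Karl.
Distance 1: reach Eve, Ivan.
Distance 2: reach Bob, Carol, Heidi, Omar.
Found Bob.

Yes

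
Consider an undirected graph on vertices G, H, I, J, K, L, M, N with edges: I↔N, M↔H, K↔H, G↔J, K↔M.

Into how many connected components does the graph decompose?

4

From G: component {G, J}.
From H: component {H, K, M}.
From I: component {I, N}.
From L: component {L}.
That's 4 components.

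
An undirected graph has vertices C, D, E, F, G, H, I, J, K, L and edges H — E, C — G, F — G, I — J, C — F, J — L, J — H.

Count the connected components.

4

From C: component {C, F, G}.
From D: component {D}.
From E: component {E, H, I, J, L}.
From K: component {K}.
That's 4 components.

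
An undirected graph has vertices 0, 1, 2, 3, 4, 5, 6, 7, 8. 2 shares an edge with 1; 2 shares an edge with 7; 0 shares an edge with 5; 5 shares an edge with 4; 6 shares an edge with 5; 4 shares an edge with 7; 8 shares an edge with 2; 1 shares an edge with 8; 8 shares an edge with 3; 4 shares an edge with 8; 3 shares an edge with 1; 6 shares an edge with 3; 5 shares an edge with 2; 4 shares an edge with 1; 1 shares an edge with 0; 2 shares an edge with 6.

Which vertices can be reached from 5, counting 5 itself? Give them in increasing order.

0, 1, 2, 3, 4, 5, 6, 7, 8

Start at 5.
Its neighbours: 0, 2, 4, 6.
Then their neighbours: 1, 3, 7, 8.
Every vertex is now reached.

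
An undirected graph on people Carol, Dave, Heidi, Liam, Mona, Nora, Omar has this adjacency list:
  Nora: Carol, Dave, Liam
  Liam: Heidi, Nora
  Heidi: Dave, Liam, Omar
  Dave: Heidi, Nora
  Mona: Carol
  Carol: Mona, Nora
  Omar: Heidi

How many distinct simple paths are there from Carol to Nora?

1

Carol–Nora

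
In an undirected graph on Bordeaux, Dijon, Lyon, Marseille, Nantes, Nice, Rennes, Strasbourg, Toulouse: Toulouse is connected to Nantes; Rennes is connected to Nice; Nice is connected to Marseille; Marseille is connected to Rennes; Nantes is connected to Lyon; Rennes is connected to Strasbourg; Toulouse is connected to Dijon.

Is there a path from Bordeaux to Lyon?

No

Bordeaux has no edges, so nothing is reachable from it.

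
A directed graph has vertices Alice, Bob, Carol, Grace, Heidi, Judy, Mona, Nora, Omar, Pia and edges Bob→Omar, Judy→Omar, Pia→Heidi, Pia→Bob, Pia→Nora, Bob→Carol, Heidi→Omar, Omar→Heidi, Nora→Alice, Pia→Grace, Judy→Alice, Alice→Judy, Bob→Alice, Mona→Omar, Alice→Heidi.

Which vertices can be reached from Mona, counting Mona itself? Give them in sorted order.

Start at Mona.
Its neighbours: Omar.
Then their neighbours: Heidi.
Nothing further is reachable.

Heidi, Mona, Omar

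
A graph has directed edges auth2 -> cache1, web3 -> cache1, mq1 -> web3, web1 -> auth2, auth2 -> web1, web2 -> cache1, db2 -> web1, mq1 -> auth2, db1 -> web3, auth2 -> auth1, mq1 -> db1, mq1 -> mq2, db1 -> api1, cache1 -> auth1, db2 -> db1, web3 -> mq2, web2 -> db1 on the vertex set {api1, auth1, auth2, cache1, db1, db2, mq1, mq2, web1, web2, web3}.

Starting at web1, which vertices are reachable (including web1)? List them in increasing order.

auth1, auth2, cache1, web1

Start at web1.
Its neighbours: auth2.
Then their neighbours: auth1, cache1.
Nothing further is reachable.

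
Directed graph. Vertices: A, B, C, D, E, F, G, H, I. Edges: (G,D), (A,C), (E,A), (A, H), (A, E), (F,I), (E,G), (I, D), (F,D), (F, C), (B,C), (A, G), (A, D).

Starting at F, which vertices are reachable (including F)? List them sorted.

Start at F.
Its neighbours: C, D, I.
Nothing further is reachable.

C, D, F, I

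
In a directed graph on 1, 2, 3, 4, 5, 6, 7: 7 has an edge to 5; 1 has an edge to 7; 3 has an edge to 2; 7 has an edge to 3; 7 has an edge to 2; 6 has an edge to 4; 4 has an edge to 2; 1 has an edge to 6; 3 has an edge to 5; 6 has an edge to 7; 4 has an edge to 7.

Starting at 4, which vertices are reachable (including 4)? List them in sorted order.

Start at 4.
Its neighbours: 2, 7.
Then their neighbours: 3, 5.
Nothing further is reachable.

2, 3, 4, 5, 7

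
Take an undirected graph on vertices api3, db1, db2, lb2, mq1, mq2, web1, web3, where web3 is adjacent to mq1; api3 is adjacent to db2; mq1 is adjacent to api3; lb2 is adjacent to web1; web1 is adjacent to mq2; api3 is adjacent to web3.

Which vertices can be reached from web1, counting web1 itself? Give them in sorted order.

lb2, mq2, web1

Start at web1.
Its neighbours: lb2, mq2.
Nothing further is reachable.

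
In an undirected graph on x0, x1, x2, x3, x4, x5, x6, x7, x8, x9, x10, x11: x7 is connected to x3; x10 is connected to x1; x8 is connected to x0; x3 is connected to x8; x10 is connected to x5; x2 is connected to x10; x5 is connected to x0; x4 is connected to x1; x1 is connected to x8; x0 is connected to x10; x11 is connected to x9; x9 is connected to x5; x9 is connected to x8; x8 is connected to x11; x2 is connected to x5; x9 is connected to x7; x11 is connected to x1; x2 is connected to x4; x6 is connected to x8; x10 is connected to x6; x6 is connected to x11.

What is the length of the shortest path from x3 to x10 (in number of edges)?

Distance 0: x3.
Distance 1: x7, x8.
Distance 2: x0, x1, x6, x9, x11.
Distance 3: x4, x5, x10 — contains x10.

3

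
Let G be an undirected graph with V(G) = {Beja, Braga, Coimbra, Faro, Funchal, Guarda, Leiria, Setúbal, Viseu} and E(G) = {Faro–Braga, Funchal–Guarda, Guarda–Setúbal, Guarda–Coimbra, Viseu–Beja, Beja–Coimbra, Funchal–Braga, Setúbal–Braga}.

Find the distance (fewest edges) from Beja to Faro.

5

Distance 0: Beja.
Distance 1: Coimbra, Viseu.
Distance 2: Guarda.
Distance 3: Funchal, Setúbal.
Distance 4: Braga.
Distance 5: Faro — contains Faro.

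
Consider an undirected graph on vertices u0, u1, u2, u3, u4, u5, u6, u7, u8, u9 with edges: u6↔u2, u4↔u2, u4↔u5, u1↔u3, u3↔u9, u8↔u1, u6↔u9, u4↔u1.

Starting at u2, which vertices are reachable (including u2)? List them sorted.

Start at u2.
Its neighbours: u4, u6.
Then their neighbours: u1, u5, u9.
Then next layer: u3, u8.
Nothing further is reachable.

u1, u2, u3, u4, u5, u6, u8, u9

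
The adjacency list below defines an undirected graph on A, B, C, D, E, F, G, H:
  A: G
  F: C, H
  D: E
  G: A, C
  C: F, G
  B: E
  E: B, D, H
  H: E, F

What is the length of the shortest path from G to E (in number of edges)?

4

Distance 0: G.
Distance 1: A, C.
Distance 2: F.
Distance 3: H.
Distance 4: E — contains E.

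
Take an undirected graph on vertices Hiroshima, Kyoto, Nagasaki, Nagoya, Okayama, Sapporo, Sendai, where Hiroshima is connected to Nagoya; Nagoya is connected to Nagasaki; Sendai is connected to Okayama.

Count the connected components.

From Hiroshima: component {Hiroshima, Nagasaki, Nagoya}.
From Kyoto: component {Kyoto}.
From Okayama: component {Okayama, Sendai}.
From Sapporo: component {Sapporo}.
That's 4 components.

4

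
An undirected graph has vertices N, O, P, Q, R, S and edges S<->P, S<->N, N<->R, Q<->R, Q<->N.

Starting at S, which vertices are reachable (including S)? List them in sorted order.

Start at S.
Its neighbours: N, P.
Then their neighbours: Q, R.
Nothing further is reachable.

N, P, Q, R, S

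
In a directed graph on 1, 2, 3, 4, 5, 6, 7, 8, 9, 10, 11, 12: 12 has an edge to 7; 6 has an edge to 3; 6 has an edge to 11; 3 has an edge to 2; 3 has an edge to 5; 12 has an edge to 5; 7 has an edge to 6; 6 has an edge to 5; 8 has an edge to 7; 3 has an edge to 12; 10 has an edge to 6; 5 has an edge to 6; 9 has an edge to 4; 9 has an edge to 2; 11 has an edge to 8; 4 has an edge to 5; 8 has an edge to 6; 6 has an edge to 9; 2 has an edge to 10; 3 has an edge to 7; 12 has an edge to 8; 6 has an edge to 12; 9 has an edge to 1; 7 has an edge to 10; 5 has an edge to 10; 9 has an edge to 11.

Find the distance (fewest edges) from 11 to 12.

3

Distance 0: 11.
Distance 1: 8.
Distance 2: 6, 7.
Distance 3: 3, 5, 9, 10, 12 — contains 12.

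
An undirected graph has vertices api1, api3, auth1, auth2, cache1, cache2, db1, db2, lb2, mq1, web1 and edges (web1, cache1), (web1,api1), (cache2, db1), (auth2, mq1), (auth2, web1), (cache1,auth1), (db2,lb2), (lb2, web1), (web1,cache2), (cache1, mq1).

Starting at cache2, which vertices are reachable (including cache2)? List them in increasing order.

Start at cache2.
Its neighbours: db1, web1.
Then their neighbours: api1, auth2, cache1, lb2.
Then next layer: auth1, db2, mq1.
Nothing further is reachable.

api1, auth1, auth2, cache1, cache2, db1, db2, lb2, mq1, web1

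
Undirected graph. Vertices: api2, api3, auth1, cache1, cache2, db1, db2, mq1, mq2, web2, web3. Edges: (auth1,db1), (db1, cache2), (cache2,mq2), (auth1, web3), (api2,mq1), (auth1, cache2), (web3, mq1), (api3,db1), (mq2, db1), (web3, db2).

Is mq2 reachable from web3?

Explore from web3.
Distance 1: reach auth1, db2, mq1.
Distance 2: reach api2, cache2, db1.
Distance 3: reach api3, mq2.
Found mq2.

Yes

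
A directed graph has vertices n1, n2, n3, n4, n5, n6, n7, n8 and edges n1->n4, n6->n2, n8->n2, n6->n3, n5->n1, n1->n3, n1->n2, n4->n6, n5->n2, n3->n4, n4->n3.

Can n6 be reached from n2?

n2 has no outgoing edges, so nothing is reachable from it.

No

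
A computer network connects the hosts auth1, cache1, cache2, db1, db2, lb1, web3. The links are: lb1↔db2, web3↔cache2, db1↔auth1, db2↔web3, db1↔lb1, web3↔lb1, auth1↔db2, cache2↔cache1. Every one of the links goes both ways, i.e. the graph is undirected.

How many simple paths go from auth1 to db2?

auth1–db1–lb1–db2
auth1–db1–lb1–web3–db2
auth1–db2

3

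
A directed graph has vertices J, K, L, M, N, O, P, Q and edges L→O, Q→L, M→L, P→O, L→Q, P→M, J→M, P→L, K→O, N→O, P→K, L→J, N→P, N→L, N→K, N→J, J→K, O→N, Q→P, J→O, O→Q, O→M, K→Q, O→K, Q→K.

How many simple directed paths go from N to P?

N→J→K→O→M→L→Q→P
N→J→K→O→Q→P
N→J→K→Q→P
N→J→M→L→O→K→Q→P
N→J→M→L→O→Q→P
N→J→M→L→Q→P
N→J→O→K→Q→P
N→J→O→M→L→Q→P
... and 16 more.

24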